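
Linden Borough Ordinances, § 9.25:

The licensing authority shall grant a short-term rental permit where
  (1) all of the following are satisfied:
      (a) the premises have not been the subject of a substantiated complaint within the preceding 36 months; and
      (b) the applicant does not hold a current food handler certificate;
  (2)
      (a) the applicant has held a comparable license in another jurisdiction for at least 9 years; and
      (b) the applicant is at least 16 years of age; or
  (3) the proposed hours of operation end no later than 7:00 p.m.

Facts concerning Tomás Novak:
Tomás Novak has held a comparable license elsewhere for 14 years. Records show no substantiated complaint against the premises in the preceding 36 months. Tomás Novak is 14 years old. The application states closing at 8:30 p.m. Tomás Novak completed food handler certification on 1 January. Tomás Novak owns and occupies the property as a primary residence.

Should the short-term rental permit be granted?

(a) no complaint in 36 mo. — met.
(b) not (food handler cert.) — not met.
(1): T AND F → false.
(a) prior license ≥ 9 yr — satisfied.
(b) age ≥ 16 — not met.
(2) = T AND F = false.
(3) closes by 7 p.m. — not satisfied.
Overall = F OR F OR F = false.

No — denied.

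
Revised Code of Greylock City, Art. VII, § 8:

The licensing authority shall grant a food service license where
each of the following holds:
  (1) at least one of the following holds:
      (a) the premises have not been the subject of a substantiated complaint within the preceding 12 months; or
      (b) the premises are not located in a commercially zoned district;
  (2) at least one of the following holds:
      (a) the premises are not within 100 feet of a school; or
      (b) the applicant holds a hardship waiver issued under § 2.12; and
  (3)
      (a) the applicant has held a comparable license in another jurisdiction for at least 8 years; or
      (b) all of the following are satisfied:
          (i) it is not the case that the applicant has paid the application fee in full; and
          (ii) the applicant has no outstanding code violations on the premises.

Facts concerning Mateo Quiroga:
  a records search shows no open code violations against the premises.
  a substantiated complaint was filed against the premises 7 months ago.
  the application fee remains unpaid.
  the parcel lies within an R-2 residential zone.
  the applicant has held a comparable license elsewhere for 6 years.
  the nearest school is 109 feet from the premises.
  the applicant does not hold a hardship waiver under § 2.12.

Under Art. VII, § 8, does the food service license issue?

(a) no complaint in 12 mo. — not met.
(b) not (commercially zoned) — holds.
(1): F OR T → true.
(a) ≥100 ft from school — met.
(b) hardship waiver — fails.
(2): T OR F → true.
(a) prior license ≥ 8 yr — not satisfied.
(i) not (fee paid) — holds.
(ii) no code violations — holds.
So (b) is satisfied (T AND T).
So (3) is satisfied (F OR T).
Overall: T AND T AND T → true.

Yes — granted.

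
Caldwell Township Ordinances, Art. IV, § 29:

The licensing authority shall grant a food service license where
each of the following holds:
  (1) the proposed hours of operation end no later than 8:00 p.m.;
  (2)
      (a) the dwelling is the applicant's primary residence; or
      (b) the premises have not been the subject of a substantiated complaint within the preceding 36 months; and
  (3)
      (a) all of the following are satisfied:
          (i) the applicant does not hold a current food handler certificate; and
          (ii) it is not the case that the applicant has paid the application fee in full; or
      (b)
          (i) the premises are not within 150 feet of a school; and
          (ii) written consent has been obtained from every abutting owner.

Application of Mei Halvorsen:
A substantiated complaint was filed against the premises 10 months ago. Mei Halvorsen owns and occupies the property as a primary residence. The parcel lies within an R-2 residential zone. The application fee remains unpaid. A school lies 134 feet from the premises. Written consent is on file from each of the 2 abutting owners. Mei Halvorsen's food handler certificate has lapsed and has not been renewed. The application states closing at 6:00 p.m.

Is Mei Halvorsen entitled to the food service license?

(1) closes by 8 p.m. — met.
(a) primary residence — met.
(b) no complaint in 36 mo. — fails.
(2): T OR F → true.
(i) not (food handler cert.) — satisfied.
(ii) not (fee paid) — met.
(a) = T AND T = true.
(i) ≥150 ft from school — not satisfied.
(ii) all abutters consent — met.
(b) = F AND T = false.
(3): T OR F → true.
Overall: T AND T AND T → true.

Yes — granted.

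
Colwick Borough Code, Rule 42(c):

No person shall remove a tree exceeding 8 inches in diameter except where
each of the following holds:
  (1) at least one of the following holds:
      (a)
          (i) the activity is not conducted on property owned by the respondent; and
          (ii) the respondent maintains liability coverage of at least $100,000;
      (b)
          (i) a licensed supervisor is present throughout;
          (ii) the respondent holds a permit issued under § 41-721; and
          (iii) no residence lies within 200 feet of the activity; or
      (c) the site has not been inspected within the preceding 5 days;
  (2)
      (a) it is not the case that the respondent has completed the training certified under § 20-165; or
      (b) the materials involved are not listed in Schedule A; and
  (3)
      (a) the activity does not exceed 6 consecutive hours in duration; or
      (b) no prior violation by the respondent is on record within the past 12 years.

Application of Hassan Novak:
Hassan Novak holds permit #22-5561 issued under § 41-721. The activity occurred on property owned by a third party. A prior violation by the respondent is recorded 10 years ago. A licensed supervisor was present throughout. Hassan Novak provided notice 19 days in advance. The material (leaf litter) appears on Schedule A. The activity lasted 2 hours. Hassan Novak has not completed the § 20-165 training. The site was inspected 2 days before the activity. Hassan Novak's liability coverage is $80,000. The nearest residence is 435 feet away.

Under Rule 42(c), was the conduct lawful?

(i) not (own property) — met.
(ii) coverage ≥ $100,000 — not satisfied.
(a): T AND F → false.
(i) supervisor present — holds.
(ii) holds permit — holds.
(iii) no residence in 200 ft — met.
(b) = T AND T AND T = true.
(c) not (site inspected) — not met.
(1) = F OR T OR F = true.
(a) not (training certified) — met.
(b) not (Schedule A material) — fails.
So (2) is satisfied (T OR F).
(a) ≤ 6 hrs duration — satisfied.
(b) no prior violation — not satisfied.
So (3) is satisfied (T OR F).
Overall: T AND T AND T → true.

Yes — lawful.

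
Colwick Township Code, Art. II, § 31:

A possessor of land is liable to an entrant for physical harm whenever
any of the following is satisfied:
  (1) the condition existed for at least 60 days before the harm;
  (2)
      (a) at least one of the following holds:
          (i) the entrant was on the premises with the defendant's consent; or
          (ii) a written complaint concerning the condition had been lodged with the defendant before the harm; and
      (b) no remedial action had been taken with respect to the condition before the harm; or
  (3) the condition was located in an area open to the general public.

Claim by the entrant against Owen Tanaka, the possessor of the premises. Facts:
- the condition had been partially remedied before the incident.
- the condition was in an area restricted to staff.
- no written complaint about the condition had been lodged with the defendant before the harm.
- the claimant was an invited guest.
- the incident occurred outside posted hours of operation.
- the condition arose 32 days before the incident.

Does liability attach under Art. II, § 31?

No — not liable.

(1) condition ≥60 days old — fails.
(i) consent to enter — holds.
(ii) complaint lodged — fails.
So (a) is satisfied (T OR F).
(b) no remedial action — not satisfied.
So (2) is not satisfied (T AND F).
(3) public area — fails.
So Overall is not satisfied (F OR F OR F).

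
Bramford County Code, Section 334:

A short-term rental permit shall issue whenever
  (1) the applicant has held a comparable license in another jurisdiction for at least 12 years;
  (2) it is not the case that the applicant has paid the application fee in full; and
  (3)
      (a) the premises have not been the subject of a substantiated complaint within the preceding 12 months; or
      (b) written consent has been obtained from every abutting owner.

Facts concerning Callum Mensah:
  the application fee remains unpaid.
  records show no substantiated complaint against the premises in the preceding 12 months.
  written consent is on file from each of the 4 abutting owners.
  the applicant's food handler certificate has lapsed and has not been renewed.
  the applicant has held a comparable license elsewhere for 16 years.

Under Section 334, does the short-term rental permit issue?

Yes — granted.

(1) prior license ≥ 12 yr — holds.
(2) not (fee paid) — holds.
(a) no complaint in 12 mo. — met.
(b) all abutters consent — met.
(3): T OR T → true.
Overall: T AND T AND T → true.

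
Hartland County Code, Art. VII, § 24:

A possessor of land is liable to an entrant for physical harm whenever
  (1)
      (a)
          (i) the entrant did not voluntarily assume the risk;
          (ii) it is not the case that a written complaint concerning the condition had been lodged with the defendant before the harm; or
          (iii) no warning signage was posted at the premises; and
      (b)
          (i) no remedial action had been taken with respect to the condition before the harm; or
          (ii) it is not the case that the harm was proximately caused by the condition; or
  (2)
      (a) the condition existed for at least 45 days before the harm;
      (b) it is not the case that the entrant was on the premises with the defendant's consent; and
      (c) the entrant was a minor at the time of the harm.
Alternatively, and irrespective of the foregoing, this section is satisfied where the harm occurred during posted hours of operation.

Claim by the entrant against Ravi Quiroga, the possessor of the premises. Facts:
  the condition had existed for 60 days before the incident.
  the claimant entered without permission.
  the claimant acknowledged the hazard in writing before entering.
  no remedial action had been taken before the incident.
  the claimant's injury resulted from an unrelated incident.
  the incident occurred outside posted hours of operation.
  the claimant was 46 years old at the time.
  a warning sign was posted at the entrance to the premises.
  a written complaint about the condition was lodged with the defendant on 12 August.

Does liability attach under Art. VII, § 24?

(i) no assumed risk — not satisfied.
(ii) not (complaint lodged) — fails.
(iii) no signage posted — not met.
(a) = F OR F OR F = false.
(i) no remedial action — satisfied.
(ii) not (proximate cause) — holds.
(b): T OR T → true.
(1) = F AND T = false.
(a) condition ≥45 days old — satisfied.
(b) not (consent to enter) — met.
(c) entrant a minor — fails.
(2): T AND T AND F → false.
So Overall is not satisfied (F OR F).
Exception (during posted hours) — not satisfied.
Result: main false OR exception false → false.

No — not liable.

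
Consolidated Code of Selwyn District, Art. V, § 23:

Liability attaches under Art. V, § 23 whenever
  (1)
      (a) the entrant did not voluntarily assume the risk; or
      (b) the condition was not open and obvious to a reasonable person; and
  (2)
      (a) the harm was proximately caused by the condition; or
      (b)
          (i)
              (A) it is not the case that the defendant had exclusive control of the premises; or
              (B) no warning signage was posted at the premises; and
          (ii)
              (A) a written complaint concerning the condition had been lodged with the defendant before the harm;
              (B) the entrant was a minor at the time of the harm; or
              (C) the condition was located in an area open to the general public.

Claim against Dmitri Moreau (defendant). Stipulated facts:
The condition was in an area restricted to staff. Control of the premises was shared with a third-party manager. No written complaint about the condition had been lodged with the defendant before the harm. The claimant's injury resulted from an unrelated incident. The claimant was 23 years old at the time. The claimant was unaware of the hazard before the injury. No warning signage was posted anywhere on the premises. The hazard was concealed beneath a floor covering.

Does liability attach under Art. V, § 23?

(a) no assumed risk — satisfied.
(b) not open/obvious — holds.
So (1) is satisfied (T OR T).
(a) proximate cause — not satisfied.
(A) not (exclusive control) — satisfied.
(B) no signage posted — holds.
(i): T OR T → true.
(A) complaint lodged — not met.
(B) entrant a minor — not satisfied.
(C) public area — not satisfied.
(ii) = F OR F OR F = false.
So (b) is not satisfied (T AND F).
(2): F OR F → false.
Overall = T AND F = false.

No — not liable.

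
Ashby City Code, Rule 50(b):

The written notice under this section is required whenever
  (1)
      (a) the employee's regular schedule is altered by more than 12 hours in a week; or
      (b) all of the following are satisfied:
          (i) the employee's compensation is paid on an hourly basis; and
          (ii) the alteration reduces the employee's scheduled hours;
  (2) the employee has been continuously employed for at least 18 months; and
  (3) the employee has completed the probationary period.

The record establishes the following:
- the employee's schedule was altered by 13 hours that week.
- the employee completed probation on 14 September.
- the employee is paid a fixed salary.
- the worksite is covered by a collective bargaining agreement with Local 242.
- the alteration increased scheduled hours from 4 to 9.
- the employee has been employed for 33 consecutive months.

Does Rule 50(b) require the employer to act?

Yes — required.

(a) schedule shift > 12h — holds.
(i) hourly-paid — not met.
(ii) hours reduced — fails.
(b): F AND F → false.
So (1) is satisfied (T OR F).
(2) tenure ≥ 18 mo. — met.
(3) past probation — satisfied.
Overall = T AND T AND T = true.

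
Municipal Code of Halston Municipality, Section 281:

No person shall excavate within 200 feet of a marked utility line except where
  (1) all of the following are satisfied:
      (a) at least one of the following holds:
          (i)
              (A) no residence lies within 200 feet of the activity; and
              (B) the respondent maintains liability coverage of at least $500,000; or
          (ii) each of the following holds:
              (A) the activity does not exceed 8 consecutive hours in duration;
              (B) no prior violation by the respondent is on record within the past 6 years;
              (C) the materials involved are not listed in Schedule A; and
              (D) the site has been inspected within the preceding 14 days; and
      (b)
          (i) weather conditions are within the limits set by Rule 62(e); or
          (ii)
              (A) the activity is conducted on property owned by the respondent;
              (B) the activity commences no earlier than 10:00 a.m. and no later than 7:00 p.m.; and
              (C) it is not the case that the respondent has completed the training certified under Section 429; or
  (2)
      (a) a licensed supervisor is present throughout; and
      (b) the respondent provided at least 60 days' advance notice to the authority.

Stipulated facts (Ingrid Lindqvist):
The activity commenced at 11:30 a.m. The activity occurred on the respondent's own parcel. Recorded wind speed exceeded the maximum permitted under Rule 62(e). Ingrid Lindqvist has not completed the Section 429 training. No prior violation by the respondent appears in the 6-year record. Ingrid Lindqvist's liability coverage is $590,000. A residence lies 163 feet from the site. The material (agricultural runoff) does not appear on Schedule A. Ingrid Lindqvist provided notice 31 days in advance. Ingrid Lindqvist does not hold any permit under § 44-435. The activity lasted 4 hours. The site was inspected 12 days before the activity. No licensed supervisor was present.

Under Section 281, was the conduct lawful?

(A) no residence in 200 ft — fails.
(B) coverage ≥ $500,000 — holds.
(i): F AND T → false.
(A) ≤ 8 hrs duration — satisfied.
(B) no prior violation — holds.
(C) not (Schedule A material) — met.
(D) site inspected — met.
So (ii) is satisfied (T AND T AND T AND T).
So (a) is satisfied (F OR T).
(i) weather ok — not met.
(A) own property — met.
(B) start within hours — met.
(C) not (training certified) — satisfied.
(ii): T AND T AND T → true.
(b): F OR T → true.
So (1) is satisfied (T AND T).
(a) supervisor present — not met.
(b) ≥60 days' notice — not met.
(2) = F AND F = false.
Overall = T OR F = true.

Yes — lawful.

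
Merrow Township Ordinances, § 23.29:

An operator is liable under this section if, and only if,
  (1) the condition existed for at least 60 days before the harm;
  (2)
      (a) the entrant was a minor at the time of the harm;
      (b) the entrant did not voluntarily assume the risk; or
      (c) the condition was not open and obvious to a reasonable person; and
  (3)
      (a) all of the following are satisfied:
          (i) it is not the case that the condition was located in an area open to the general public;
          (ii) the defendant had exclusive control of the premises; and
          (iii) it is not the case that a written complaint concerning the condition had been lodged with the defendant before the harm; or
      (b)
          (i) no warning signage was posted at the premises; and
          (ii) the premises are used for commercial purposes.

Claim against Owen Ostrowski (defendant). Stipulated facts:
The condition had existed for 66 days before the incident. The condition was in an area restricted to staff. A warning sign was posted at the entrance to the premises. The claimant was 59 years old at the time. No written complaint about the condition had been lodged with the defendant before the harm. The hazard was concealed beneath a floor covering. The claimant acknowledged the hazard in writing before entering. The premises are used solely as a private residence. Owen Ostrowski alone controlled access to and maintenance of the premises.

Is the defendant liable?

Yes — liable.

(1) condition ≥60 days old — met.
(a) entrant a minor — fails.
(b) no assumed risk — not satisfied.
(c) not open/obvious — met.
(2) = F OR F OR T = true.
(i) not (public area) — met.
(ii) exclusive control — holds.
(iii) not (complaint lodged) — satisfied.
(a) = T AND T AND T = true.
(i) no signage posted — fails.
(ii) commercial use — fails.
(b): F AND F → false.
(3): T OR F → true.
Overall = T AND T AND T = true.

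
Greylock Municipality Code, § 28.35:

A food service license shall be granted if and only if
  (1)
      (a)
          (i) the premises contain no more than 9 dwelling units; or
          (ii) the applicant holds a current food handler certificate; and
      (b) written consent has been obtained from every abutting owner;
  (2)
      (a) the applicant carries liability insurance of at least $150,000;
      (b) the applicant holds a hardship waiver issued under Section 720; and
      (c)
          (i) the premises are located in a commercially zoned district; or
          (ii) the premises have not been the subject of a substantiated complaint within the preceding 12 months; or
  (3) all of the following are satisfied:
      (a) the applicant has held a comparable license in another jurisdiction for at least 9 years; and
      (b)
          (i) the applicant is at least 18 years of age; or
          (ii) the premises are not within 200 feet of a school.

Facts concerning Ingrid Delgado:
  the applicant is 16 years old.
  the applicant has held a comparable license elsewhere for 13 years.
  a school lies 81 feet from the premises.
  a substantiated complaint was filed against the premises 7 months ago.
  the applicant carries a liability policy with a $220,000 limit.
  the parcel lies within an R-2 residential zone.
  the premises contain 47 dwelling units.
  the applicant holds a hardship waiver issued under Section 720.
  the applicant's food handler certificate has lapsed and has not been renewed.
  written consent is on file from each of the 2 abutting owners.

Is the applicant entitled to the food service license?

No — denied.

(i) ≤ 9 units — not satisfied.
(ii) food handler cert. — not satisfied.
(a) = F OR F = false.
(b) all abutters consent — satisfied.
(1) = F AND T = false.
(a) insurance ≥ $150,000 — holds.
(b) hardship waiver — satisfied.
(i) commercially zoned — not met.
(ii) no complaint in 12 mo. — fails.
(c): F OR F → false.
(2): T AND T AND F → false.
(a) prior license ≥ 9 yr — satisfied.
(i) age ≥ 18 — not met.
(ii) ≥200 ft from school — not met.
(b): F OR F → false.
(3) = T AND F = false.
Overall: F OR F OR F → false.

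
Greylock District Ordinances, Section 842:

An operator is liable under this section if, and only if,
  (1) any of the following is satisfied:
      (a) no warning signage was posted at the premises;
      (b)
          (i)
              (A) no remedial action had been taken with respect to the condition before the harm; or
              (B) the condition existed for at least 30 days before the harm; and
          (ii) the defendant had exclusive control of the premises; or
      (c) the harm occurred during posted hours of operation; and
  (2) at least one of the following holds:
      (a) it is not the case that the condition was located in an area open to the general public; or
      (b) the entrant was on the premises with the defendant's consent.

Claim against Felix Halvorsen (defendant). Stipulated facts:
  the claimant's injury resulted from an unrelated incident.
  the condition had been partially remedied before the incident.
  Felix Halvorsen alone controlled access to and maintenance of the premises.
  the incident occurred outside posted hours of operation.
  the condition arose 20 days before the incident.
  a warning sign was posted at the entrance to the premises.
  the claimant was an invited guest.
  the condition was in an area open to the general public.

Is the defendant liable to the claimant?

(a) no signage posted — not satisfied.
(A) no remedial action — not satisfied.
(B) condition ≥30 days old — not satisfied.
So (i) is not satisfied (F OR F).
(ii) exclusive control — satisfied.
(b) = F AND T = false.
(c) during posted hours — fails.
So (1) is not satisfied (F OR F OR F).
(a) not (public area) — not satisfied.
(b) consent to enter — satisfied.
(2) = F OR T = true.
Overall: F AND T → false.

No — not liable.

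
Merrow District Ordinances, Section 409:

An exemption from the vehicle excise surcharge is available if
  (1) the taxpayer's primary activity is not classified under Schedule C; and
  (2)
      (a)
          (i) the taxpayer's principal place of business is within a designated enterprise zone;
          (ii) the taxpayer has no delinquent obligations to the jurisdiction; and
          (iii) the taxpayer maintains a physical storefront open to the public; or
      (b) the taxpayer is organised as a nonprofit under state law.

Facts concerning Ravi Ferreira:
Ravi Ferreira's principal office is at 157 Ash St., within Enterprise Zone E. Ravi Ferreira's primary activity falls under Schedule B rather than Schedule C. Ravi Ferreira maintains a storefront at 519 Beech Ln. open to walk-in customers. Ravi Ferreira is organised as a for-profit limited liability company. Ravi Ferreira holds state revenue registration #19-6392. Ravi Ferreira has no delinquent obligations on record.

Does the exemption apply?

Yes — exempt.

(1) not (Schedule C activity) — holds.
(i) in enterprise zone — holds.
(ii) no delinquency — holds.
(iii) has storefront — met.
(a) = T AND T AND T = true.
(b) nonprofit — not met.
So (2) is satisfied (T OR F).
Overall: T AND T → true.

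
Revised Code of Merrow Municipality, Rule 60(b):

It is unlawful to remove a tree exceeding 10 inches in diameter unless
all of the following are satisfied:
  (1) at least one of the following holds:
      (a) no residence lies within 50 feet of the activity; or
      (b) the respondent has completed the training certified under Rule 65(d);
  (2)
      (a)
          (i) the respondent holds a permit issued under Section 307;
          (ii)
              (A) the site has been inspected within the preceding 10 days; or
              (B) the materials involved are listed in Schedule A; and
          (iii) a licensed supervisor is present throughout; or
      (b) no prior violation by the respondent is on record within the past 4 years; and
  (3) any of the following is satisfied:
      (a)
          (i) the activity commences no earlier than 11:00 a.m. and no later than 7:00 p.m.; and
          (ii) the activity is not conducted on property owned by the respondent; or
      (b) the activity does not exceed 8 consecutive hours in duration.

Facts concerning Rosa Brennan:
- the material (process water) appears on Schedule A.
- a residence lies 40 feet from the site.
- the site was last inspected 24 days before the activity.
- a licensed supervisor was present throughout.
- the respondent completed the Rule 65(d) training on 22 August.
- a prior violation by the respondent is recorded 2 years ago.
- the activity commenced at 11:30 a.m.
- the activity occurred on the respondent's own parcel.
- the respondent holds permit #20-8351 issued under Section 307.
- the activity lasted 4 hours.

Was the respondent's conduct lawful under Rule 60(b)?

Yes — lawful.

(a) no residence in 50 ft — not met.
(b) training certified — satisfied.
(1): F OR T → true.
(i) holds permit — satisfied.
(A) site inspected — fails.
(B) Schedule A material — holds.
(ii) = F OR T = true.
(iii) supervisor present — satisfied.
So (a) is satisfied (T AND T AND T).
(b) no prior violation — not met.
So (2) is satisfied (T OR F).
(i) start within hours — satisfied.
(ii) not (own property) — not met.
So (a) is not satisfied (T AND F).
(b) ≤ 8 hrs duration — met.
(3) = F OR T = true.
Overall: T AND T AND T → true.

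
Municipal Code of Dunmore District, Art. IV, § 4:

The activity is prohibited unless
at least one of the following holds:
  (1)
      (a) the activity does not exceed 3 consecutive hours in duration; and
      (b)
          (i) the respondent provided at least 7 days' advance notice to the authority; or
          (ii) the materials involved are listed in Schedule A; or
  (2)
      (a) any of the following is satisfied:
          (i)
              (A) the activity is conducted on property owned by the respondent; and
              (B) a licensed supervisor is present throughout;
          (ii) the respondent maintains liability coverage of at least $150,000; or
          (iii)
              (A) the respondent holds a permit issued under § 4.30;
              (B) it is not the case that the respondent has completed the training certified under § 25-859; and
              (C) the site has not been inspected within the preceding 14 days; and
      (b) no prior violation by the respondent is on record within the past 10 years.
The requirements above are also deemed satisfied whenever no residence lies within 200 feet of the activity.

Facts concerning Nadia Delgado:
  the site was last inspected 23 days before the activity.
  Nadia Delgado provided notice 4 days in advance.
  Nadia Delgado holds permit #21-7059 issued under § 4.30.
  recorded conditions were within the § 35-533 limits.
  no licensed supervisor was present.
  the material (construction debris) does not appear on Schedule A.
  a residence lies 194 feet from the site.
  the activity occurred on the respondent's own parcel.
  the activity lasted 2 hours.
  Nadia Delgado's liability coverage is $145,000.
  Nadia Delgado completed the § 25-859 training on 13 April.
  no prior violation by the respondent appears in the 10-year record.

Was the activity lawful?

(a) ≤ 3 hrs duration — met.
(i) ≥7 days' notice — not satisfied.
(ii) Schedule A material — not met.
So (b) is not satisfied (F OR F).
So (1) is not satisfied (T AND F).
(A) own property — satisfied.
(B) supervisor present — not met.
(i) = T AND F = false.
(ii) coverage ≥ $150,000 — fails.
(A) holds permit — satisfied.
(B) not (training certified) — fails.
(C) not (site inspected) — holds.
(iii) = T AND F AND T = false.
(a): F OR F OR F → false.
(b) no prior violation — holds.
(2) = F AND T = false.
So Overall is not satisfied (F OR F).
Exception (no residence in 200 ft) — not satisfied.
Result: main false OR exception false → false.

No — unlawful.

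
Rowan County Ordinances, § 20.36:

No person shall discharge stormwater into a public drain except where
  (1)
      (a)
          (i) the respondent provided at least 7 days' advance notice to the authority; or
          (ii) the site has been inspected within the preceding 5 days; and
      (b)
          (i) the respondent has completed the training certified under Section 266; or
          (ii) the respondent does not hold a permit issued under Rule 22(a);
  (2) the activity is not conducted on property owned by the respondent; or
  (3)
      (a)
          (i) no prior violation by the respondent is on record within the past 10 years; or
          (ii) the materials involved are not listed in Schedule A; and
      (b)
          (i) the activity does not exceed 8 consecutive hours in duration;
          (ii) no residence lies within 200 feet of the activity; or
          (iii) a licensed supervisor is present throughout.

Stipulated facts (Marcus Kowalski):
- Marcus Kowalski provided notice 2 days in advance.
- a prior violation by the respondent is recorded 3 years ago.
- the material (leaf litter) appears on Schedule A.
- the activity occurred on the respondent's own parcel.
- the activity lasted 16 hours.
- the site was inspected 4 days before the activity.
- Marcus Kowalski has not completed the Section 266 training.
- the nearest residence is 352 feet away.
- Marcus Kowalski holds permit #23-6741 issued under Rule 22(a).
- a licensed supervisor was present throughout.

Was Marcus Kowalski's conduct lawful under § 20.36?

(i) ≥7 days' notice — not met.
(ii) site inspected — satisfied.
(a): F OR T → true.
(i) training certified — not met.
(ii) not (holds permit) — fails.
So (b) is not satisfied (F OR F).
(1) = T AND F = false.
(2) not (own property) — fails.
(i) no prior violation — not met.
(ii) not (Schedule A material) — not met.
So (a) is not satisfied (F OR F).
(i) ≤ 8 hrs duration — fails.
(ii) no residence in 200 ft — satisfied.
(iii) supervisor present — met.
So (b) is satisfied (F OR T OR T).
So (3) is not satisfied (F AND T).
Overall = F OR F OR F = false.

No — unlawful.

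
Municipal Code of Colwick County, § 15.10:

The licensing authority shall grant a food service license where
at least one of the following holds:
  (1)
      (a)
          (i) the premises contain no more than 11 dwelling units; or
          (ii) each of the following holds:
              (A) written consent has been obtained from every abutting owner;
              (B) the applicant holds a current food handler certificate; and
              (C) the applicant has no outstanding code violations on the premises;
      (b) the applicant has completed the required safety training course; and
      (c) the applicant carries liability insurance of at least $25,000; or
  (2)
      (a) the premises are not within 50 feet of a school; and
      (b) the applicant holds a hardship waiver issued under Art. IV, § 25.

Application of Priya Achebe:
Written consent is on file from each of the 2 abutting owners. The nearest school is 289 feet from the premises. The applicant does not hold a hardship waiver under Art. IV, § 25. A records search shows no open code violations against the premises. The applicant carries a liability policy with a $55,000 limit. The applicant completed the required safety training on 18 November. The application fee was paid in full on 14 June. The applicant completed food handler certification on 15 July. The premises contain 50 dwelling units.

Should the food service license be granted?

Yes — granted.

(i) ≤ 11 units — not satisfied.
(A) all abutters consent — met.
(B) food handler cert. — satisfied.
(C) no code violations — satisfied.
(ii): T AND T AND T → true.
So (a) is satisfied (F OR T).
(b) safety training — holds.
(c) insurance ≥ $25,000 — satisfied.
So (1) is satisfied (T AND T AND T).
(a) ≥50 ft from school — holds.
(b) hardship waiver — fails.
So (2) is not satisfied (T AND F).
Overall = T OR F = true.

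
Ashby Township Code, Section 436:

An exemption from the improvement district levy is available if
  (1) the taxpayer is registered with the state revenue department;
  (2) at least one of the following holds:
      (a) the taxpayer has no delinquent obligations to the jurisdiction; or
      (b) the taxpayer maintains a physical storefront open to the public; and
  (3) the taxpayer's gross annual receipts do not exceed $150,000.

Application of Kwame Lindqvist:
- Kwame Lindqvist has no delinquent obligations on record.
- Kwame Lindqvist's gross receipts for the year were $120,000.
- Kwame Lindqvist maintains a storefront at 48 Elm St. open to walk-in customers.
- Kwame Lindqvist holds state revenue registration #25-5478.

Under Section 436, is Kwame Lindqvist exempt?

(1) state-registered — holds.
(a) no delinquency — satisfied.
(b) has storefront — met.
(2) = T OR T = true.
(3) receipts ≤ $150,000 — met.
So Overall is satisfied (T AND T AND T).

Yes — exempt.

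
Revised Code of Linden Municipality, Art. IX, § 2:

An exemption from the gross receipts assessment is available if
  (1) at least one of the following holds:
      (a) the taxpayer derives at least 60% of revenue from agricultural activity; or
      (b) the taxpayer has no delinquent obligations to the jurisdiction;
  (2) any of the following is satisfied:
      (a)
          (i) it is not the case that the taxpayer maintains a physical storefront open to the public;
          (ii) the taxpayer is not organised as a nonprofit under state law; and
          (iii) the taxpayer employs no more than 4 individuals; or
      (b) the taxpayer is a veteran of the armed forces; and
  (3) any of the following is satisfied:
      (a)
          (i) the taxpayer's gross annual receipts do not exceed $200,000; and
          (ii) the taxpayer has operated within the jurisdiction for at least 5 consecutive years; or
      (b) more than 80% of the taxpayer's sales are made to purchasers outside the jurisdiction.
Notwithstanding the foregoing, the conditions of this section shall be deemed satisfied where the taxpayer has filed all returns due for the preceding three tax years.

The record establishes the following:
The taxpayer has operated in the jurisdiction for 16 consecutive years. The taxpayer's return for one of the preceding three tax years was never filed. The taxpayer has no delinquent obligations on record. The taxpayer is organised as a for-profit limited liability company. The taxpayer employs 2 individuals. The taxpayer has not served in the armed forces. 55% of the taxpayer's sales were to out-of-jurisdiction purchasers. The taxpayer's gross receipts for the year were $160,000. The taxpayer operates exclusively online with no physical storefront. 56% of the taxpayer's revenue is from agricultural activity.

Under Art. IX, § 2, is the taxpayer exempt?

Yes — exempt.

(a) ≥60% agricultural — not met.
(b) no delinquency — met.
(1) = F OR T = true.
(i) not (has storefront) — satisfied.
(ii) not (nonprofit) — satisfied.
(iii) ≤ 4 employees — satisfied.
So (a) is satisfied (T AND T AND T).
(b) veteran — fails.
So (2) is satisfied (T OR F).
(i) receipts ≤ $200,000 — satisfied.
(ii) ≥ 5 yrs in jurisdiction — met.
(a) = T AND T = true.
(b) >80% out-of-jur. sales — fails.
(3) = T OR F = true.
Overall = T AND T AND T = true.
Exception (returns current) — not satisfied.
Result: main true OR exception false → true.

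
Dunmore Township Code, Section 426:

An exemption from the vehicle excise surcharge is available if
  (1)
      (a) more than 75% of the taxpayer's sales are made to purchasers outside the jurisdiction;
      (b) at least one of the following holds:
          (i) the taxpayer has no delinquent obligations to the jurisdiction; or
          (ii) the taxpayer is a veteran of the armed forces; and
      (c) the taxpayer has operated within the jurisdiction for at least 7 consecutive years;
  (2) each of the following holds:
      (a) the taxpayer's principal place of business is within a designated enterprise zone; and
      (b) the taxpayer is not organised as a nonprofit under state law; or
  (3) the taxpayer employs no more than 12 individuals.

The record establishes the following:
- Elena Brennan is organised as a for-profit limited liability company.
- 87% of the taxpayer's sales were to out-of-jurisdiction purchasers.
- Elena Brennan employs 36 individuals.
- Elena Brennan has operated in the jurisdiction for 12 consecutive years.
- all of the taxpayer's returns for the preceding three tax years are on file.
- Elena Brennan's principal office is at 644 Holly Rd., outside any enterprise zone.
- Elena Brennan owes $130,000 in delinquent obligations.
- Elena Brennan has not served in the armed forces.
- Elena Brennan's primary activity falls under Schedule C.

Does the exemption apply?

(a) >75% out-of-jur. sales — met.
(i) no delinquency — not satisfied.
(ii) veteran — fails.
(b): F OR F → false.
(c) ≥ 7 yrs in jurisdiction — met.
So (1) is not satisfied (T AND F AND T).
(a) in enterprise zone — not satisfied.
(b) not (nonprofit) — satisfied.
So (2) is not satisfied (F AND T).
(3) ≤ 12 employees — not met.
Overall = F OR F OR F = false.

No — not exempt.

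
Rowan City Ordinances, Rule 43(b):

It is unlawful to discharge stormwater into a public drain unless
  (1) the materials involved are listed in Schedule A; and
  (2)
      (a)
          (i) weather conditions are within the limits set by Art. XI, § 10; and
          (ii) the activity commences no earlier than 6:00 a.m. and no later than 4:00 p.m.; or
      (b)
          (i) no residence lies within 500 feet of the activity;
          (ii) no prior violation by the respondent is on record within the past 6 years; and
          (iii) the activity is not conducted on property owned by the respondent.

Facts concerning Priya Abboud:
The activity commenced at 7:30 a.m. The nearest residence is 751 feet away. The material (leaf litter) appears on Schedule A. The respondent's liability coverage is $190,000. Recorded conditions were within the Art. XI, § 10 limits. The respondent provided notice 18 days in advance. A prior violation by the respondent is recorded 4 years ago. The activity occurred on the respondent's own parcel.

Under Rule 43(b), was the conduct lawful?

(1) Schedule A material — holds.
(i) weather ok — met.
(ii) start within hours — met.
So (a) is satisfied (T AND T).
(i) no residence in 500 ft — satisfied.
(ii) no prior violation — not satisfied.
(iii) not (own property) — fails.
(b) = T AND F AND F = false.
(2): T OR F → true.
Overall = T AND T = true.

Yes — lawful.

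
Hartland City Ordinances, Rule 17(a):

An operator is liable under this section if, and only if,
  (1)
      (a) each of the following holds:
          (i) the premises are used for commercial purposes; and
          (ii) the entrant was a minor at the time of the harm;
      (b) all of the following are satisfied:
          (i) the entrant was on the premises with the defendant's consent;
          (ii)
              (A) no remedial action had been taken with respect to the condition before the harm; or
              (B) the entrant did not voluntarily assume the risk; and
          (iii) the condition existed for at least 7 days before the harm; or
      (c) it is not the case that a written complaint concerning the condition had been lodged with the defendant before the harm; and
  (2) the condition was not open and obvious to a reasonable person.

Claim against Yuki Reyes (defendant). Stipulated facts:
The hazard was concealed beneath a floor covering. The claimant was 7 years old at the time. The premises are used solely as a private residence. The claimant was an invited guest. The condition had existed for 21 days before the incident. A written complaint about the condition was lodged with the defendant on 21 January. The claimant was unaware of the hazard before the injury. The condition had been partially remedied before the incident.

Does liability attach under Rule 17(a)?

(i) commercial use — fails.
(ii) entrant a minor — holds.
(a) = F AND T = false.
(i) consent to enter — met.
(A) no remedial action — not met.
(B) no assumed risk — met.
(ii) = F OR T = true.
(iii) condition ≥7 days old — holds.
(b) = T AND T AND T = true.
(c) not (complaint lodged) — not met.
So (1) is satisfied (F OR T OR F).
(2) not open/obvious — holds.
Overall: T AND T → true.

Yes — liable.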